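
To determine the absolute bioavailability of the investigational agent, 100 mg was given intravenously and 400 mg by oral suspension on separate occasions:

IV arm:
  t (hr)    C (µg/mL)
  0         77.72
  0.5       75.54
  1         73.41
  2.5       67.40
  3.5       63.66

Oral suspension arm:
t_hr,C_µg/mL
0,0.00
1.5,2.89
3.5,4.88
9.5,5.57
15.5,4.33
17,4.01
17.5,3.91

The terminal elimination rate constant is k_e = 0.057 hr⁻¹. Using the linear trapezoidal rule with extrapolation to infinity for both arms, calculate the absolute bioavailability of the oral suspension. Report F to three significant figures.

F = 0.0271

Trapezoidal AUC_0→3.5 (IV):
  [0→0.5]: (77.72+75.54)/2 × 0.5 = 38.315
  [0.5→1]: (75.54+73.41)/2 × 0.5 = 37.2375
  [1→2.5]: (73.41+67.40)/2 × 1.5 = 105.6075
  [2.5→3.5]: (67.40+63.66)/2 × 1 = 65.53
  Sum = 246.69 µg/mL·hr
IV tail: 63.66/0.057 = 1116.842; AUC_iv,0→∞ = 246.69 + 1116.842 = 1363.532 µg/mL·hr
Trapezoidal AUC_0→17.5 (oral suspension):
  [0→1.5]: (0.00+2.89)/2 × 1.5 = 2.1675
  [1.5→3.5]: (2.89+4.88)/2 × 2 = 7.77
  [3.5→9.5]: (4.88+5.57)/2 × 6 = 31.35
  [9.5→15.5]: (5.57+4.33)/2 × 6 = 29.7
  [15.5→17]: (4.33+4.01)/2 × 1.5 = 6.255
  [17→17.5]: (4.01+3.91)/2 × 0.5 = 1.98
  Sum = 79.2225 µg/mL·hr
oral suspension tail: 3.91/0.057 = 68.596; AUC_ev,0→∞ = 79.2225 + 68.596 = 147.8185 µg/mL·hr
F = (AUC_ev/D_ev)/(AUC_iv/D_iv) = (147.8185/400)/(1363.532/100) = 0.36954625/13.63532 = 0.0271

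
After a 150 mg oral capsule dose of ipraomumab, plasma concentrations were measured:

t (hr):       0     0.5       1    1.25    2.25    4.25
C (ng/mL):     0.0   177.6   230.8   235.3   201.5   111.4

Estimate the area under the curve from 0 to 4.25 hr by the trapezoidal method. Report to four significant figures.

Trapezoidal AUC_0→4.25:
  [0→0.5]: (0.0+177.6)/2 × 0.5 = 44.4
  [0.5→1]: (177.6+230.8)/2 × 0.5 = 102.1
  [1→1.25]: (230.8+235.3)/2 × 0.25 = 58.2625
  [1.25→2.25]: (235.3+201.5)/2 × 1 = 218.4
  [2.25→4.25]: (201.5+111.4)/2 × 2 = 312.9
  Sum = 736.0625 ng/mL·hr

AUC = 736.1 ng/mL·hr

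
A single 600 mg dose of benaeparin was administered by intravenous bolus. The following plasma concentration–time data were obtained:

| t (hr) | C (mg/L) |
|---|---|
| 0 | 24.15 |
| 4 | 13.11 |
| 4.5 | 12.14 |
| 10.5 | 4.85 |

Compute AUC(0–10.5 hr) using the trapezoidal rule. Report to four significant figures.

AUC = 131.8 mg/L·hr

Trapezoidal AUC_0→10.5:
  [0→4]: (24.15+13.11)/2 × 4 = 74.52
  [4→4.5]: (13.11+12.14)/2 × 0.5 = 6.3125
  [4.5→10.5]: (12.14+4.85)/2 × 6 = 50.97
  Sum = 131.8025 mg/L·hr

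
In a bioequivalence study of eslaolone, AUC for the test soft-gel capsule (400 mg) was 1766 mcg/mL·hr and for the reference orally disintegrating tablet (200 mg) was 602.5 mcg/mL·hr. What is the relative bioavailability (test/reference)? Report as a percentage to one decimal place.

F_rel = 146.6%

F_rel = (AUC_test/D_test) / (AUC_ref/D_ref)
      = (1766/400) / (602.5/200)
      = 4.415 / 3.0125 = 1.4656 = 146.56%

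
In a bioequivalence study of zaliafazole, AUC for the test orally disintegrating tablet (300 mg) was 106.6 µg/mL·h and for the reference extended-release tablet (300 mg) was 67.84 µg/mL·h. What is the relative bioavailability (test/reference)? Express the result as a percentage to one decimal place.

F_rel = 157.1%

F_rel = (AUC_test/D_test) / (AUC_ref/D_ref)
      = (106.6/300) / (67.84/300)
      = 0.355333 / 0.226133 = 1.5713 = 157.13%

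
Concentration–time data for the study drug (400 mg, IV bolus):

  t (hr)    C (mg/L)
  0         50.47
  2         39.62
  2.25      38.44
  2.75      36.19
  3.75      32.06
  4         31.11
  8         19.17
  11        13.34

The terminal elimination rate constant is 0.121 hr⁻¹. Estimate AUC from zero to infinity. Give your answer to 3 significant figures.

AUC = 420 mg/L·hr

Trapezoidal AUC_0→11:
  [0→2]: (50.47+39.62)/2 × 2 = 90.09
  [2→2.25]: (39.62+38.44)/2 × 0.25 = 9.7575
  [2.25→2.75]: (38.44+36.19)/2 × 0.5 = 18.6575
  [2.75→3.75]: (36.19+32.06)/2 × 1 = 34.125
  [3.75→4]: (32.06+31.11)/2 × 0.25 = 7.89625
  [4→8]: (31.11+19.17)/2 × 4 = 100.56
  [8→11]: (19.17+13.34)/2 × 3 = 48.765
  Sum = 309.85125 mg/L·hr
Extrapolated tail: C_last / k_e = 13.34 / 0.121 = 110.248
AUC_0→∞ = 309.85125 + 110.248 = 420.09925 mg/L·hr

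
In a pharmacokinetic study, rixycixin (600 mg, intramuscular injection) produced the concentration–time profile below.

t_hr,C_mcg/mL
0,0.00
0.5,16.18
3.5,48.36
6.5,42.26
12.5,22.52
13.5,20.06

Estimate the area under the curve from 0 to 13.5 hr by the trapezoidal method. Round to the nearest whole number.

Trapezoidal AUC_0→13.5:
  [0→0.5]: (0.00+16.18)/2 × 0.5 = 4.045
  [0.5→3.5]: (16.18+48.36)/2 × 3 = 96.81
  [3.5→6.5]: (48.36+42.26)/2 × 3 = 135.93
  [6.5→12.5]: (42.26+22.52)/2 × 6 = 194.34
  [12.5→13.5]: (22.52+20.06)/2 × 1 = 21.29
  Sum = 452.415 mcg/mL·hr

AUC = 452 mcg/mL·hr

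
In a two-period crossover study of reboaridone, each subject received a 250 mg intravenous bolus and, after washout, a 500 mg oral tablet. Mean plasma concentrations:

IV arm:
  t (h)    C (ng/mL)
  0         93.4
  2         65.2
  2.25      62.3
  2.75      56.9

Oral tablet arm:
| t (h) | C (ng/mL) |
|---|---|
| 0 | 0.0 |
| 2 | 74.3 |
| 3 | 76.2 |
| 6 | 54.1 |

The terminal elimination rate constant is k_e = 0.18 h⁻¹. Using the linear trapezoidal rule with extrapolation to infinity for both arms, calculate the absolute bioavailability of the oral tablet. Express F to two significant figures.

Trapezoidal AUC_0→2.75 (IV):
  [0→2]: (93.4+65.2)/2 × 2 = 158.6
  [2→2.25]: (65.2+62.3)/2 × 0.25 = 15.9375
  [2.25→2.75]: (62.3+56.9)/2 × 0.5 = 29.8
  Sum = 204.3375 ng/mL·h
IV tail: 56.9/0.18 = 316.111; AUC_iv,0→∞ = 204.3375 + 316.111 = 520.4485 ng/mL·h
Trapezoidal AUC_0→6 (oral tablet):
  [0→2]: (0.0+74.3)/2 × 2 = 74.3
  [2→3]: (74.3+76.2)/2 × 1 = 75.25
  [3→6]: (76.2+54.1)/2 × 3 = 195.45
  Sum = 345.0 ng/mL·h
oral tablet tail: 54.1/0.18 = 300.556; AUC_ev,0→∞ = 345.0 + 300.556 = 645.556 ng/mL·h
F = (AUC_ev/D_ev)/(AUC_iv/D_iv) = (645.556/500)/(520.4485/250) = 1.291112/2.081794 = 0.6202

F = 0.62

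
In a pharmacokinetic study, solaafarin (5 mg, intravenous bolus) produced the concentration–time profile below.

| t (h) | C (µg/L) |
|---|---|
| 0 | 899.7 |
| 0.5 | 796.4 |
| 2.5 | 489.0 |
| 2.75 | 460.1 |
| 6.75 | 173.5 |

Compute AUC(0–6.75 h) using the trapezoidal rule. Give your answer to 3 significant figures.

Trapezoidal AUC_0→6.75:
  [0→0.5]: (899.7+796.4)/2 × 0.5 = 424.025
  [0.5→2.5]: (796.4+489.0)/2 × 2 = 1285.4
  [2.5→2.75]: (489.0+460.1)/2 × 0.25 = 118.6375
  [2.75→6.75]: (460.1+173.5)/2 × 4 = 1267.2
  Sum = 3095.2625 µg/L·h

AUC = 3100 µg/L·h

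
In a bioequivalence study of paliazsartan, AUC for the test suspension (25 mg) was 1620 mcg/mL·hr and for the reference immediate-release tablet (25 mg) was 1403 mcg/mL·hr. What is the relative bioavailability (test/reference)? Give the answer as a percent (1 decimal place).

F_rel = 115.5%

F_rel = (AUC_test/D_test) / (AUC_ref/D_ref)
      = (1620/25) / (1403/25)
      = 64.8 / 56.12 = 1.1547 = 115.47%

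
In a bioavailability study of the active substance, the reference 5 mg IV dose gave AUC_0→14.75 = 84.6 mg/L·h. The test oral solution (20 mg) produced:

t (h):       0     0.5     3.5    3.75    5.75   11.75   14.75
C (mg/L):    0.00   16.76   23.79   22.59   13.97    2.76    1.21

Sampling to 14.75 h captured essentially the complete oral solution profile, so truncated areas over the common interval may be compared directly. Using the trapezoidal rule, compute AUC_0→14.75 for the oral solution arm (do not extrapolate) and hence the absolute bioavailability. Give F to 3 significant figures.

Trapezoidal AUC_0→14.75 (oral solution):
  [0→0.5]: (0.00+16.76)/2 × 0.5 = 4.19
  [0.5→3.5]: (16.76+23.79)/2 × 3 = 60.825
  [3.5→3.75]: (23.79+22.59)/2 × 0.25 = 5.7975
  [3.75→5.75]: (22.59+13.97)/2 × 2 = 36.56
  [5.75→11.75]: (13.97+2.76)/2 × 6 = 50.19
  [11.75→14.75]: (2.76+1.21)/2 × 3 = 5.955
  Sum = 163.5175 mg/L·h
F = (AUC_ev/D_ev)/(AUC_iv/D_iv) = (163.5175/20)/(84.6/5) = 8.175875/16.92 = 0.4832

F = 0.483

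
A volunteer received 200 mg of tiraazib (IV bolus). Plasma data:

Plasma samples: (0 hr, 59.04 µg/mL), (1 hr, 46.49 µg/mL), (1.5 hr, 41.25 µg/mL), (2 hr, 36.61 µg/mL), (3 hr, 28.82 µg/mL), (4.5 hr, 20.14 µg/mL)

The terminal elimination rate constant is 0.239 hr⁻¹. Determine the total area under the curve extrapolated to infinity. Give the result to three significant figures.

AUC = 248 µg/mL·hr

Trapezoidal AUC_0→4.5:
  [0→1]: (59.04+46.49)/2 × 1 = 52.765
  [1→1.5]: (46.49+41.25)/2 × 0.5 = 21.935
  [1.5→2]: (41.25+36.61)/2 × 0.5 = 19.465
  [2→3]: (36.61+28.82)/2 × 1 = 32.715
  [3→4.5]: (28.82+20.14)/2 × 1.5 = 36.72
  Sum = 163.6 µg/mL·hr
Extrapolated tail: C_last / k_e = 20.14 / 0.239 = 84.268
AUC_0→∞ = 163.6 + 84.268 = 247.868 µg/mL·hr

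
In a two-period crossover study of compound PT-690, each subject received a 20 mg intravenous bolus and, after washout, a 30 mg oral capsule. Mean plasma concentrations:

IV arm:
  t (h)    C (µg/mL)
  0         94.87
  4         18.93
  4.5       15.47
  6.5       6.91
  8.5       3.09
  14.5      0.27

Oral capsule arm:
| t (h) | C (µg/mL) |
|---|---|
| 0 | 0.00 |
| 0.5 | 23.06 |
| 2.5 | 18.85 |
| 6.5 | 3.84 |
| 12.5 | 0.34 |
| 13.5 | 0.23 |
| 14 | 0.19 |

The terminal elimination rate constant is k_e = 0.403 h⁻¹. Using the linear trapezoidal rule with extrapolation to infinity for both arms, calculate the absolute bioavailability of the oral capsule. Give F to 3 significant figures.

F = 0.254

Trapezoidal AUC_0→14.5 (IV):
  [0→4]: (94.87+18.93)/2 × 4 = 227.6
  [4→4.5]: (18.93+15.47)/2 × 0.5 = 8.6
  [4.5→6.5]: (15.47+6.91)/2 × 2 = 22.38
  [6.5→8.5]: (6.91+3.09)/2 × 2 = 10.0
  [8.5→14.5]: (3.09+0.27)/2 × 6 = 10.08
  Sum = 278.66 µg/mL·h
IV tail: 0.27/0.403 = 0.670; AUC_iv,0→∞ = 278.66 + 0.670 = 279.33 µg/mL·h
Trapezoidal AUC_0→14 (oral capsule):
  [0→0.5]: (0.00+23.06)/2 × 0.5 = 5.765
  [0.5→2.5]: (23.06+18.85)/2 × 2 = 41.91
  [2.5→6.5]: (18.85+3.84)/2 × 4 = 45.38
  [6.5→12.5]: (3.84+0.34)/2 × 6 = 12.54
  [12.5→13.5]: (0.34+0.23)/2 × 1 = 0.285
  [13.5→14]: (0.23+0.19)/2 × 0.5 = 0.105
  Sum = 105.985 µg/mL·h
oral capsule tail: 0.19/0.403 = 0.471; AUC_ev,0→∞ = 105.985 + 0.471 = 106.456 µg/mL·h
F = (AUC_ev/D_ev)/(AUC_iv/D_iv) = (106.456/30)/(279.33/20) = 3.54853/13.9665 = 0.2541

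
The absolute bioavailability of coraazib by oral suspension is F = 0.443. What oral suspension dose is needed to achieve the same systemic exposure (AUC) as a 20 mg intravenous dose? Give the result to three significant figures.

For equal systemic exposure: F × D_ev = D_iv
D_ev = D_iv / F = 20 / 0.443 = 45.1467 mg

D_oral = 45.1 mg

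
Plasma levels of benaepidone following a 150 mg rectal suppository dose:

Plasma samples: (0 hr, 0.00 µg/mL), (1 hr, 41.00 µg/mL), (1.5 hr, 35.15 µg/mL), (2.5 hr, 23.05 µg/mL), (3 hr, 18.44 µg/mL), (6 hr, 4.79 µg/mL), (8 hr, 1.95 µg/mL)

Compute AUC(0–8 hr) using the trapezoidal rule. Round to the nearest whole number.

Trapezoidal AUC_0→8:
  [0→1]: (0.00+41.00)/2 × 1 = 20.5
  [1→1.5]: (41.00+35.15)/2 × 0.5 = 19.0375
  [1.5→2.5]: (35.15+23.05)/2 × 1 = 29.1
  [2.5→3]: (23.05+18.44)/2 × 0.5 = 10.3725
  [3→6]: (18.44+4.79)/2 × 3 = 34.845
  [6→8]: (4.79+1.95)/2 × 2 = 6.74
  Sum = 120.595 µg/mL·hr

AUC = 121 µg/mL·hr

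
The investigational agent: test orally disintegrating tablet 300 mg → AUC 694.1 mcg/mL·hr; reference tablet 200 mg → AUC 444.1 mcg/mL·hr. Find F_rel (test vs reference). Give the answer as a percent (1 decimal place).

F_rel = 104.2%

F_rel = (AUC_test/D_test) / (AUC_ref/D_ref)
      = (694.1/300) / (444.1/200)
      = 2.31367 / 2.2205 = 1.0420 = 104.20%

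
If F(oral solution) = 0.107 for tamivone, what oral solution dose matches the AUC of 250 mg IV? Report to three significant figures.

D_oral = 2340 mg

For equal systemic exposure: F × D_ev = D_iv
D_ev = D_iv / F = 250 / 0.107 = 2336.45 mg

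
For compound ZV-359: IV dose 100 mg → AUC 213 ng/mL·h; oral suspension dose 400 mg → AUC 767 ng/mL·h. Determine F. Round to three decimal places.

F = 0.900

F = (AUC_ev / D_ev) / (AUC_iv / D_iv)
  = (767/400) / (213/100)
  = 1.9175 / 2.13 = 0.9002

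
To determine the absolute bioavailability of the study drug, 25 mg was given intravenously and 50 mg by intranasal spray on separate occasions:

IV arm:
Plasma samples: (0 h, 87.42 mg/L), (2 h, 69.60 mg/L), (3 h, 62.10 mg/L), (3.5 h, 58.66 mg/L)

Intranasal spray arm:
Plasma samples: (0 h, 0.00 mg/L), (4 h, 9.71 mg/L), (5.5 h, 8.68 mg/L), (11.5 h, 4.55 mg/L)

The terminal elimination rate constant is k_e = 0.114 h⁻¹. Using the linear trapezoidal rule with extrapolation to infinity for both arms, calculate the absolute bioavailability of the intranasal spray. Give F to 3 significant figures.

Trapezoidal AUC_0→3.5 (IV):
  [0→2]: (87.42+69.60)/2 × 2 = 157.02
  [2→3]: (69.60+62.10)/2 × 1 = 65.85
  [3→3.5]: (62.10+58.66)/2 × 0.5 = 30.19
  Sum = 253.06 mg/L·h
IV tail: 58.66/0.114 = 514.561; AUC_iv,0→∞ = 253.06 + 514.561 = 767.621 mg/L·h
Trapezoidal AUC_0→11.5 (intranasal spray):
  [0→4]: (0.00+9.71)/2 × 4 = 19.42
  [4→5.5]: (9.71+8.68)/2 × 1.5 = 13.7925
  [5.5→11.5]: (8.68+4.55)/2 × 6 = 39.69
  Sum = 72.9025 mg/L·h
intranasal spray tail: 4.55/0.114 = 39.912; AUC_ev,0→∞ = 72.9025 + 39.912 = 112.8145 mg/L·h
F = (AUC_ev/D_ev)/(AUC_iv/D_iv) = (112.8145/50)/(767.621/25) = 2.25629/30.70484 = 0.0735

F = 0.0735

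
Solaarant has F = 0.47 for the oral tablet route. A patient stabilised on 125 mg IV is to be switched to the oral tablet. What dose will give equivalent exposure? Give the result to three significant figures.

For equal systemic exposure: F × D_ev = D_iv
D_ev = D_iv / F = 125 / 0.47 = 265.957 mg

D_oral = 266 mg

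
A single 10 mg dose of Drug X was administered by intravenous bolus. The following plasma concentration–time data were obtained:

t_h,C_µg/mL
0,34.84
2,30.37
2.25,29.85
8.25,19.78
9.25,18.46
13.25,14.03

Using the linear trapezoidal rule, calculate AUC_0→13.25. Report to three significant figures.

Trapezoidal AUC_0→13.25:
  [0→2]: (34.84+30.37)/2 × 2 = 65.21
  [2→2.25]: (30.37+29.85)/2 × 0.25 = 7.5275
  [2.25→8.25]: (29.85+19.78)/2 × 6 = 148.89
  [8.25→9.25]: (19.78+18.46)/2 × 1 = 19.12
  [9.25→13.25]: (18.46+14.03)/2 × 4 = 64.98
  Sum = 305.7275 µg/mL·h

AUC = 306 µg/mL·h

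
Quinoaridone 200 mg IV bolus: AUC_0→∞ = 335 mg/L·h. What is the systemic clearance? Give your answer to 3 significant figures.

CL = 0.597 L/h

CL = Dose_iv / AUC_0→∞
   = 200 / 335 = 0.597015 L/h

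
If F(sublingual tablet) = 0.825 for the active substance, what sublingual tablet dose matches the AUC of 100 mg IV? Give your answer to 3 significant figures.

For equal systemic exposure: F × D_ev = D_iv
D_ev = D_iv / F = 100 / 0.825 = 121.212 mg

D_sublingual = 121 mg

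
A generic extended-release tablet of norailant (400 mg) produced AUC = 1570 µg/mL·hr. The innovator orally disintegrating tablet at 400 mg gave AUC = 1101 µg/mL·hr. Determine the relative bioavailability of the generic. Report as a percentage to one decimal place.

F_rel = 142.6%

F_rel = (AUC_test/D_test) / (AUC_ref/D_ref)
      = (1570/400) / (1101/400)
      = 3.925 / 2.7525 = 1.4260 = 142.60%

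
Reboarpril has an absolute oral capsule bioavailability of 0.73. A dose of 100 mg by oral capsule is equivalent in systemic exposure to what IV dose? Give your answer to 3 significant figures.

Systemic exposure from an extravascular dose = F × D_ev, so the equivalent IV dose is F × D_ev.
D_iv = F × D_ev = 0.73 × 100 = 73 mg

D_iv = 73.0 mg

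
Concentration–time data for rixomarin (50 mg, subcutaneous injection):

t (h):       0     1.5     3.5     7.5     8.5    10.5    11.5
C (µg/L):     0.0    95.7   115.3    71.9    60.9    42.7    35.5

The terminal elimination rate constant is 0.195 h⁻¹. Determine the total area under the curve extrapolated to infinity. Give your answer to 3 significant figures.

AUC = 1050 µg/L·h

Trapezoidal AUC_0→11.5:
  [0→1.5]: (0.0+95.7)/2 × 1.5 = 71.775
  [1.5→3.5]: (95.7+115.3)/2 × 2 = 211.0
  [3.5→7.5]: (115.3+71.9)/2 × 4 = 374.4
  [7.5→8.5]: (71.9+60.9)/2 × 1 = 66.4
  [8.5→10.5]: (60.9+42.7)/2 × 2 = 103.6
  [10.5→11.5]: (42.7+35.5)/2 × 1 = 39.1
  Sum = 866.275 µg/L·h
Extrapolated tail: C_last / k_e = 35.5 / 0.195 = 182.051
AUC_0→∞ = 866.275 + 182.051 = 1048.326 µg/L·h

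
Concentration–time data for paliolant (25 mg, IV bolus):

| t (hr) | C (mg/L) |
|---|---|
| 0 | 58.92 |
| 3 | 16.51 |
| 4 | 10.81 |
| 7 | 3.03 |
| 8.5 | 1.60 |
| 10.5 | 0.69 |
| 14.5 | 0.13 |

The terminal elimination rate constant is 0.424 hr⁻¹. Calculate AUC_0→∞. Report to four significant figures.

Trapezoidal AUC_0→14.5:
  [0→3]: (58.92+16.51)/2 × 3 = 113.145
  [3→4]: (16.51+10.81)/2 × 1 = 13.66
  [4→7]: (10.81+3.03)/2 × 3 = 20.76
  [7→8.5]: (3.03+1.60)/2 × 1.5 = 3.4725
  [8.5→10.5]: (1.60+0.69)/2 × 2 = 2.29
  [10.5→14.5]: (0.69+0.13)/2 × 4 = 1.64
  Sum = 154.9675 mg/L·hr
Extrapolated tail: C_last / k_e = 0.13 / 0.424 = 0.307
AUC_0→∞ = 154.9675 + 0.307 = 155.2745 mg/L·hr

AUC = 155.3 mg/L·hr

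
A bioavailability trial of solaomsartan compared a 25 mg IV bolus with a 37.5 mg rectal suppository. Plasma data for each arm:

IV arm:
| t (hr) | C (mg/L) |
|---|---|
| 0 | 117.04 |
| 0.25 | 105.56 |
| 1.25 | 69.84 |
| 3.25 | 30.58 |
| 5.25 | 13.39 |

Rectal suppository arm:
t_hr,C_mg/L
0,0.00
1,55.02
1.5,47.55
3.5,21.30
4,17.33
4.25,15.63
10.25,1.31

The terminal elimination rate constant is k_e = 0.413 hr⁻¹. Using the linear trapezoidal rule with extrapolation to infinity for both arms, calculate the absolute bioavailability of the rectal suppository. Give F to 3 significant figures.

Trapezoidal AUC_0→5.25 (IV):
  [0→0.25]: (117.04+105.56)/2 × 0.25 = 27.825
  [0.25→1.25]: (105.56+69.84)/2 × 1 = 87.7
  [1.25→3.25]: (69.84+30.58)/2 × 2 = 100.42
  [3.25→5.25]: (30.58+13.39)/2 × 2 = 43.97
  Sum = 259.915 mg/L·hr
IV tail: 13.39/0.413 = 32.421; AUC_iv,0→∞ = 259.915 + 32.421 = 292.336 mg/L·hr
Trapezoidal AUC_0→10.25 (rectal suppository):
  [0→1]: (0.00+55.02)/2 × 1 = 27.51
  [1→1.5]: (55.02+47.55)/2 × 0.5 = 25.6425
  [1.5→3.5]: (47.55+21.30)/2 × 2 = 68.85
  [3.5→4]: (21.30+17.33)/2 × 0.5 = 9.6575
  [4→4.25]: (17.33+15.63)/2 × 0.25 = 4.12
  [4.25→10.25]: (15.63+1.31)/2 × 6 = 50.82
  Sum = 186.6 mg/L·hr
rectal suppository tail: 1.31/0.413 = 3.172; AUC_ev,0→∞ = 186.6 + 3.172 = 189.772 mg/L·hr
F = (AUC_ev/D_ev)/(AUC_iv/D_iv) = (189.772/37.5)/(292.336/25) = 5.06059/11.69344 = 0.4328

F = 0.433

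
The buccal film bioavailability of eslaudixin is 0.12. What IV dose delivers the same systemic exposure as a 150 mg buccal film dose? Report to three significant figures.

Systemic exposure from an extravascular dose = F × D_ev, so the equivalent IV dose is F × D_ev.
D_iv = F × D_ev = 0.12 × 150 = 18 mg

D_iv = 18.0 mg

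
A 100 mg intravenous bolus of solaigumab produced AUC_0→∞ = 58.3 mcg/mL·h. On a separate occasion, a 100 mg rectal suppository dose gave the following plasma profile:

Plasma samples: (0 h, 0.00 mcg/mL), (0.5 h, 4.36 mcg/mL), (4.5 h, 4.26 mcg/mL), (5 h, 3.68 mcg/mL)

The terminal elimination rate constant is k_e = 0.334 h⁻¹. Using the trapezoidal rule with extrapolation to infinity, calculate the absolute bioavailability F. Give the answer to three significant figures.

Trapezoidal AUC_0→5 (rectal suppository):
  [0→0.5]: (0.00+4.36)/2 × 0.5 = 1.09
  [0.5→4.5]: (4.36+4.26)/2 × 4 = 17.24
  [4.5→5]: (4.26+3.68)/2 × 0.5 = 1.985
  Sum = 20.315 mcg/mL·h
Tail: C_last/k_e = 3.68/0.334 = 11.018
AUC_0→∞ (rectal suppository) = 20.315 + 11.018 = 31.333 mcg/mL·h
F = (AUC_ev/D_ev)/(AUC_iv/D_iv) = (31.333/100)/(58.3/100) = 0.31333/0.583 = 0.5374

F = 0.537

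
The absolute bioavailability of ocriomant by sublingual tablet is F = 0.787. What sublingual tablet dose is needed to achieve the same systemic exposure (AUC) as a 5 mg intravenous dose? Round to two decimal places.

For equal systemic exposure: F × D_ev = D_iv
D_ev = D_iv / F = 5 / 0.787 = 6.35324 mg

D_sublingual = 6.35 mg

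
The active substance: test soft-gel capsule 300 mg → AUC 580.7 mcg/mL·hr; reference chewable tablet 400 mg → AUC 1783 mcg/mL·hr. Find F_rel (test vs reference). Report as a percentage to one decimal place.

F_rel = (AUC_test/D_test) / (AUC_ref/D_ref)
      = (580.7/300) / (1783/400)
      = 1.93567 / 4.4575 = 0.4343 = 43.43%

F_rel = 43.4%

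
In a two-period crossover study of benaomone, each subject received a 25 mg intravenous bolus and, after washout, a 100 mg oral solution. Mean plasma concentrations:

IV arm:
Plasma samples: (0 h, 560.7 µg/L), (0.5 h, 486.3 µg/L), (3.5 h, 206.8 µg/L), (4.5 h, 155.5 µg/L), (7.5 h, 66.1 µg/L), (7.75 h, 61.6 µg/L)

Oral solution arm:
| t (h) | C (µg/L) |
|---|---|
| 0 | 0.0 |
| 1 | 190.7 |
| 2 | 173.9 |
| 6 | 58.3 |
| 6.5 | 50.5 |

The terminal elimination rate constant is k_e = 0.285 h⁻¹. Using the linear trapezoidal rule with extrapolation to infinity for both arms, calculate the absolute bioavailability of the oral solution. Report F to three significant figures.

Trapezoidal AUC_0→7.75 (IV):
  [0→0.5]: (560.7+486.3)/2 × 0.5 = 261.75
  [0.5→3.5]: (486.3+206.8)/2 × 3 = 1039.65
  [3.5→4.5]: (206.8+155.5)/2 × 1 = 181.15
  [4.5→7.5]: (155.5+66.1)/2 × 3 = 332.4
  [7.5→7.75]: (66.1+61.6)/2 × 0.25 = 15.9625
  Sum = 1830.9125 µg/L·h
IV tail: 61.6/0.285 = 216.140; AUC_iv,0→∞ = 1830.9125 + 216.140 = 2047.0525 µg/L·h
Trapezoidal AUC_0→6.5 (oral solution):
  [0→1]: (0.0+190.7)/2 × 1 = 95.35
  [1→2]: (190.7+173.9)/2 × 1 = 182.3
  [2→6]: (173.9+58.3)/2 × 4 = 464.4
  [6→6.5]: (58.3+50.5)/2 × 0.5 = 27.2
  Sum = 769.25 µg/L·h
oral solution tail: 50.5/0.285 = 177.193; AUC_ev,0→∞ = 769.25 + 177.193 = 946.443 µg/L·h
F = (AUC_ev/D_ev)/(AUC_iv/D_iv) = (946.443/100)/(2047.0525/25) = 9.46443/81.8821 = 0.1156

F = 0.116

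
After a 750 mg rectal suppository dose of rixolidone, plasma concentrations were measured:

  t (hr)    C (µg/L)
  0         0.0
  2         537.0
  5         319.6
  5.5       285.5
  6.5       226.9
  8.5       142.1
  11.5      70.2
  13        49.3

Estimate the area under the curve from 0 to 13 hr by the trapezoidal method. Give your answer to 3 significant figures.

AUC = 3010 µg/L·hr

Trapezoidal AUC_0→13:
  [0→2]: (0.0+537.0)/2 × 2 = 537.0
  [2→5]: (537.0+319.6)/2 × 3 = 1284.9
  [5→5.5]: (319.6+285.5)/2 × 0.5 = 151.275
  [5.5→6.5]: (285.5+226.9)/2 × 1 = 256.2
  [6.5→8.5]: (226.9+142.1)/2 × 2 = 369.0
  [8.5→11.5]: (142.1+70.2)/2 × 3 = 318.45
  [11.5→13]: (70.2+49.3)/2 × 1.5 = 89.625
  Sum = 3006.45 µg/L·hr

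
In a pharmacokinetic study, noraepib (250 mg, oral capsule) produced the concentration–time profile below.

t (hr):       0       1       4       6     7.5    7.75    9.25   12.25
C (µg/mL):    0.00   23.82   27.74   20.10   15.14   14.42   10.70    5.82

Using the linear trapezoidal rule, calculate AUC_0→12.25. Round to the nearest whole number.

Trapezoidal AUC_0→12.25:
  [0→1]: (0.00+23.82)/2 × 1 = 11.91
  [1→4]: (23.82+27.74)/2 × 3 = 77.34
  [4→6]: (27.74+20.10)/2 × 2 = 47.84
  [6→7.5]: (20.10+15.14)/2 × 1.5 = 26.43
  [7.5→7.75]: (15.14+14.42)/2 × 0.25 = 3.695
  [7.75→9.25]: (14.42+10.70)/2 × 1.5 = 18.84
  [9.25→12.25]: (10.70+5.82)/2 × 3 = 24.78
  Sum = 210.835 µg/mL·hr

AUC = 211 µg/mL·hr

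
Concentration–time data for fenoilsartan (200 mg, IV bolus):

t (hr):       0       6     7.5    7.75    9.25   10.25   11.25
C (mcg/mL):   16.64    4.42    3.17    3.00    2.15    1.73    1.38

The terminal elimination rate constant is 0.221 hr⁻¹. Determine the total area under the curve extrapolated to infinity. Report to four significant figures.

AUC = 83.25 mcg/mL·hr

Trapezoidal AUC_0→11.25:
  [0→6]: (16.64+4.42)/2 × 6 = 63.18
  [6→7.5]: (4.42+3.17)/2 × 1.5 = 5.6925
  [7.5→7.75]: (3.17+3.00)/2 × 0.25 = 0.77125
  [7.75→9.25]: (3.00+2.15)/2 × 1.5 = 3.8625
  [9.25→10.25]: (2.15+1.73)/2 × 1 = 1.94
  [10.25→11.25]: (1.73+1.38)/2 × 1 = 1.555
  Sum = 77.00125 mcg/mL·hr
Extrapolated tail: C_last / k_e = 1.38 / 0.221 = 6.244
AUC_0→∞ = 77.00125 + 6.244 = 83.24525 mcg/mL·hr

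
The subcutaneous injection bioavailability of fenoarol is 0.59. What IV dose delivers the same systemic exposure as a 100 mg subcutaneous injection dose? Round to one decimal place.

Systemic exposure from an extravascular dose = F × D_ev, so the equivalent IV dose is F × D_ev.
D_iv = F × D_ev = 0.59 × 100 = 59 mg

D_iv = 59.0 mg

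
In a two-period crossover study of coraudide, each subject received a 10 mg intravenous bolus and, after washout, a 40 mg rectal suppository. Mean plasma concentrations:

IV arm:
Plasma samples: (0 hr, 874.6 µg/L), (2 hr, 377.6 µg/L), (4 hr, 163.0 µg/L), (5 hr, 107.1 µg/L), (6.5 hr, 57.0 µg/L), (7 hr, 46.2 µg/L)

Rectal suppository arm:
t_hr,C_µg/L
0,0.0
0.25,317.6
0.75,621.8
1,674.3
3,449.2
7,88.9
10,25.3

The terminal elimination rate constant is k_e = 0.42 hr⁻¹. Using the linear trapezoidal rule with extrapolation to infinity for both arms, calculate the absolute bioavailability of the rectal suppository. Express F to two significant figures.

F = 0.33

Trapezoidal AUC_0→7 (IV):
  [0→2]: (874.6+377.6)/2 × 2 = 1252.2
  [2→4]: (377.6+163.0)/2 × 2 = 540.6
  [4→5]: (163.0+107.1)/2 × 1 = 135.05
  [5→6.5]: (107.1+57.0)/2 × 1.5 = 123.075
  [6.5→7]: (57.0+46.2)/2 × 0.5 = 25.8
  Sum = 2076.725 µg/L·hr
IV tail: 46.2/0.42 = 110.000; AUC_iv,0→∞ = 2076.725 + 110.000 = 2186.725 µg/L·hr
Trapezoidal AUC_0→10 (rectal suppository):
  [0→0.25]: (0.0+317.6)/2 × 0.25 = 39.7
  [0.25→0.75]: (317.6+621.8)/2 × 0.5 = 234.85
  [0.75→1]: (621.8+674.3)/2 × 0.25 = 162.0125
  [1→3]: (674.3+449.2)/2 × 2 = 1123.5
  [3→7]: (449.2+88.9)/2 × 4 = 1076.2
  [7→10]: (88.9+25.3)/2 × 3 = 171.3
  Sum = 2807.5625 µg/L·hr
rectal suppository tail: 25.3/0.42 = 60.238; AUC_ev,0→∞ = 2807.5625 + 60.238 = 2867.8005 µg/L·hr
F = (AUC_ev/D_ev)/(AUC_iv/D_iv) = (2867.8005/40)/(2186.725/10) = 71.695/218.6725 = 0.3279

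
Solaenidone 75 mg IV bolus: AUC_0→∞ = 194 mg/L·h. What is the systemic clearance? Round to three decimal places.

CL = 0.387 L/h

CL = Dose_iv / AUC_0→∞
   = 75 / 194 = 0.386598 L/h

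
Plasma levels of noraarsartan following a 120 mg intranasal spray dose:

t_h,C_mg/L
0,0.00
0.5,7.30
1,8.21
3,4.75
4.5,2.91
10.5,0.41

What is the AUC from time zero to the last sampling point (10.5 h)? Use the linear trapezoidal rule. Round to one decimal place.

AUC = 34.4 mg/L·h

Trapezoidal AUC_0→10.5:
  [0→0.5]: (0.00+7.30)/2 × 0.5 = 1.825
  [0.5→1]: (7.30+8.21)/2 × 0.5 = 3.8775
  [1→3]: (8.21+4.75)/2 × 2 = 12.96
  [3→4.5]: (4.75+2.91)/2 × 1.5 = 5.745
  [4.5→10.5]: (2.91+0.41)/2 × 6 = 9.96
  Sum = 34.3675 mg/L·h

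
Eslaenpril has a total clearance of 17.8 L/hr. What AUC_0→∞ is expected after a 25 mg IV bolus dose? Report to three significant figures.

AUC_0→∞ = Dose_iv / CL
        = 25 / 17.8 = 1.40449 mg/L·hr

AUC = 1.40 mg/L·hr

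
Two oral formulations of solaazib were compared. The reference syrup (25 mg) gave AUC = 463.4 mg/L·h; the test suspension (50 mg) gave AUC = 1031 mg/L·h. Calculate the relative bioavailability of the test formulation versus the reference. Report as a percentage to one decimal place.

F_rel = 111.2%

F_rel = (AUC_test/D_test) / (AUC_ref/D_ref)
      = (1031/50) / (463.4/25)
      = 20.62 / 18.536 = 1.1124 = 111.24%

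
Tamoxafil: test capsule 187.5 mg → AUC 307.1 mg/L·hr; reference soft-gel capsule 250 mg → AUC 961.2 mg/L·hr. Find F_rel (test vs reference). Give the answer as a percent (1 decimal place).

F_rel = 42.6%

F_rel = (AUC_test/D_test) / (AUC_ref/D_ref)
      = (307.1/187.5) / (961.2/250)
      = 1.63787 / 3.8448 = 0.4260 = 42.60%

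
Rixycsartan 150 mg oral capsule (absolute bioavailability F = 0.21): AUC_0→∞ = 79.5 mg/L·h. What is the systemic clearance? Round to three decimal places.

CL = 0.396 L/h

CL = F × Dose / AUC_0→∞
   = 0.21 × 150 / 79.5 = 0.396226 L/h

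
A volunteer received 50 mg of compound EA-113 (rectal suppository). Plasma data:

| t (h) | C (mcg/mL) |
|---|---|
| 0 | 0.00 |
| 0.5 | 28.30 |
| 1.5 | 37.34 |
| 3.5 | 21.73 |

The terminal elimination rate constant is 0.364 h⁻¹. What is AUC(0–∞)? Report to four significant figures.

Trapezoidal AUC_0→3.5:
  [0→0.5]: (0.00+28.30)/2 × 0.5 = 7.075
  [0.5→1.5]: (28.30+37.34)/2 × 1 = 32.82
  [1.5→3.5]: (37.34+21.73)/2 × 2 = 59.07
  Sum = 98.965 mcg/mL·h
Extrapolated tail: C_last / k_e = 21.73 / 0.364 = 59.698
AUC_0→∞ = 98.965 + 59.698 = 158.663 mcg/mL·h

AUC = 158.7 mcg/mL·h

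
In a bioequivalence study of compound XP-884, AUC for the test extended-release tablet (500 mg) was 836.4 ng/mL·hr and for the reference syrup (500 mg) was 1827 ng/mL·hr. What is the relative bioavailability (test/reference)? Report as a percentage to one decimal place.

F_rel = (AUC_test/D_test) / (AUC_ref/D_ref)
      = (836.4/500) / (1827/500)
      = 1.6728 / 3.654 = 0.4578 = 45.78%

F_rel = 45.8%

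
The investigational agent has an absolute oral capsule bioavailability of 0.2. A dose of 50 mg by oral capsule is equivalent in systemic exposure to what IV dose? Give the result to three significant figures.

Systemic exposure from an extravascular dose = F × D_ev, so the equivalent IV dose is F × D_ev.
D_iv = F × D_ev = 0.2 × 50 = 10 mg

D_iv = 10.0 mg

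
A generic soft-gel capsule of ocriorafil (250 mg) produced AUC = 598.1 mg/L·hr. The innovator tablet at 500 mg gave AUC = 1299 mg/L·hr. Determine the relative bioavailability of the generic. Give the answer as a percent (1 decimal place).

F_rel = 92.1%

F_rel = (AUC_test/D_test) / (AUC_ref/D_ref)
      = (598.1/250) / (1299/500)
      = 2.3924 / 2.598 = 0.9209 = 92.09%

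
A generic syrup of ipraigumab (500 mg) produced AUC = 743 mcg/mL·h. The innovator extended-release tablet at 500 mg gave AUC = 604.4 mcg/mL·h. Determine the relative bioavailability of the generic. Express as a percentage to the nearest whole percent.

F_rel = 123%

F_rel = (AUC_test/D_test) / (AUC_ref/D_ref)
      = (743/500) / (604.4/500)
      = 1.486 / 1.2088 = 1.2293 = 122.93%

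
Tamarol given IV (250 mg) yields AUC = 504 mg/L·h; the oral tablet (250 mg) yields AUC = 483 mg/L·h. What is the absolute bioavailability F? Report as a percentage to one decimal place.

F = 95.8%

F = (AUC_ev / D_ev) / (AUC_iv / D_iv)
  = (483/250) / (504/250)
  = 1.932 / 2.016 = 0.9583
  = 95.83%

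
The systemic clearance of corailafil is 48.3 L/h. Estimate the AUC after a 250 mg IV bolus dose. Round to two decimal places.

AUC_0→∞ = Dose_iv / CL
        = 250 / 48.3 = 5.17598 mg/L·h

AUC = 5.18 mg/L·h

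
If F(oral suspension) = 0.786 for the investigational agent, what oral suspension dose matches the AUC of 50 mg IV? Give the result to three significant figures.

D_oral = 63.6 mg

For equal systemic exposure: F × D_ev = D_iv
D_ev = D_iv / F = 50 / 0.786 = 63.6132 mg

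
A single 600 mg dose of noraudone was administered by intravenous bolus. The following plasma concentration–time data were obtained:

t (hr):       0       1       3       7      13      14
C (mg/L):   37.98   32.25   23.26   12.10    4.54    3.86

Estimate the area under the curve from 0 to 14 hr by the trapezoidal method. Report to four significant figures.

Trapezoidal AUC_0→14:
  [0→1]: (37.98+32.25)/2 × 1 = 35.115
  [1→3]: (32.25+23.26)/2 × 2 = 55.51
  [3→7]: (23.26+12.10)/2 × 4 = 70.72
  [7→13]: (12.10+4.54)/2 × 6 = 49.92
  [13→14]: (4.54+3.86)/2 × 1 = 4.2
  Sum = 215.465 mg/L·hr

AUC = 215.5 mg/L·hr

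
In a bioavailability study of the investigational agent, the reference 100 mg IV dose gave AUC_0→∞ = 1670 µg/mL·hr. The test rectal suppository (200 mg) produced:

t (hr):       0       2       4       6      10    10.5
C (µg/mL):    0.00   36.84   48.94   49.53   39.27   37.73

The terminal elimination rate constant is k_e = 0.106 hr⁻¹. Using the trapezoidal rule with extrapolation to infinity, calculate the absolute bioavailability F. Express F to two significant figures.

F = 0.23

Trapezoidal AUC_0→10.5 (rectal suppository):
  [0→2]: (0.00+36.84)/2 × 2 = 36.84
  [2→4]: (36.84+48.94)/2 × 2 = 85.78
  [4→6]: (48.94+49.53)/2 × 2 = 98.47
  [6→10]: (49.53+39.27)/2 × 4 = 177.6
  [10→10.5]: (39.27+37.73)/2 × 0.5 = 19.25
  Sum = 417.94 µg/mL·hr
Tail: C_last/k_e = 37.73/0.106 = 355.943
AUC_0→∞ (rectal suppository) = 417.94 + 355.943 = 773.883 µg/mL·hr
F = (AUC_ev/D_ev)/(AUC_iv/D_iv) = (773.883/200)/(1670/100) = 3.869415/16.7 = 0.2317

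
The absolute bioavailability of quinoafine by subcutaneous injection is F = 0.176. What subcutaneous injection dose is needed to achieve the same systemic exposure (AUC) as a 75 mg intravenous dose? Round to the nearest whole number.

For equal systemic exposure: F × D_ev = D_iv
D_ev = D_iv / F = 75 / 0.176 = 426.136 mg

D_subcutaneous = 426 mg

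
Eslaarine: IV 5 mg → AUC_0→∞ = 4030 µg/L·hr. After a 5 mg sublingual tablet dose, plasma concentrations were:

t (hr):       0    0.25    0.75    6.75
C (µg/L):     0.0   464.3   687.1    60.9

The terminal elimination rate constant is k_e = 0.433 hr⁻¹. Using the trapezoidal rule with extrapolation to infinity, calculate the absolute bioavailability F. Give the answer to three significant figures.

Trapezoidal AUC_0→6.75 (sublingual tablet):
  [0→0.25]: (0.0+464.3)/2 × 0.25 = 58.0375
  [0.25→0.75]: (464.3+687.1)/2 × 0.5 = 287.85
  [0.75→6.75]: (687.1+60.9)/2 × 6 = 2244.0
  Sum = 2589.8875 µg/L·hr
Tail: C_last/k_e = 60.9/0.433 = 140.647
AUC_0→∞ (sublingual tablet) = 2589.8875 + 140.647 = 2730.5345 µg/L·hr
F = (AUC_ev/D_ev)/(AUC_iv/D_iv) = (2730.5345/5)/(4030/5) = 546.1069/806 = 0.6776

F = 0.678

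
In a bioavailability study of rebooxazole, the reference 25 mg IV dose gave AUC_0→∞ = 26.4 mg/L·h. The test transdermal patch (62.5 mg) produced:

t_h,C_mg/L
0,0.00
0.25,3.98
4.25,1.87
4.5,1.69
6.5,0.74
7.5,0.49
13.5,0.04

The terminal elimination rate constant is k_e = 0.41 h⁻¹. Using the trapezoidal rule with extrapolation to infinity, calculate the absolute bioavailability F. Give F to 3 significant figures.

F = 0.263

Trapezoidal AUC_0→13.5 (transdermal patch):
  [0→0.25]: (0.00+3.98)/2 × 0.25 = 0.4975
  [0.25→4.25]: (3.98+1.87)/2 × 4 = 11.7
  [4.25→4.5]: (1.87+1.69)/2 × 0.25 = 0.445
  [4.5→6.5]: (1.69+0.74)/2 × 2 = 2.43
  [6.5→7.5]: (0.74+0.49)/2 × 1 = 0.615
  [7.5→13.5]: (0.49+0.04)/2 × 6 = 1.59
  Sum = 17.2775 mg/L·h
Tail: C_last/k_e = 0.04/0.41 = 0.098
AUC_0→∞ (transdermal patch) = 17.2775 + 0.098 = 17.3755 mg/L·h
F = (AUC_ev/D_ev)/(AUC_iv/D_iv) = (17.3755/62.5)/(26.4/25) = 0.278008/1.056 = 0.2633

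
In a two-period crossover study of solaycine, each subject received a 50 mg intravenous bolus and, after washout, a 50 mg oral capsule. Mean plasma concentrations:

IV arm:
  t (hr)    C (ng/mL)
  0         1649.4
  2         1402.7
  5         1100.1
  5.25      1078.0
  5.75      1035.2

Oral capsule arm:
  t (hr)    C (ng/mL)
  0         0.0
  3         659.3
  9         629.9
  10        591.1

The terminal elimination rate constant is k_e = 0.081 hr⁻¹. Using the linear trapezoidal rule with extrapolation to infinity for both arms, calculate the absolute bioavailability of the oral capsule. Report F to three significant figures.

Trapezoidal AUC_0→5.75 (IV):
  [0→2]: (1649.4+1402.7)/2 × 2 = 3052.1
  [2→5]: (1402.7+1100.1)/2 × 3 = 3754.2
  [5→5.25]: (1100.1+1078.0)/2 × 0.25 = 272.2625
  [5.25→5.75]: (1078.0+1035.2)/2 × 0.5 = 528.3
  Sum = 7606.8625 ng/mL·hr
IV tail: 1035.2/0.081 = 12780.247; AUC_iv,0→∞ = 7606.8625 + 12780.247 = 20387.1095 ng/mL·hr
Trapezoidal AUC_0→10 (oral capsule):
  [0→3]: (0.0+659.3)/2 × 3 = 988.95
  [3→9]: (659.3+629.9)/2 × 6 = 3867.6
  [9→10]: (629.9+591.1)/2 × 1 = 610.5
  Sum = 5467.05 ng/mL·hr
oral capsule tail: 591.1/0.081 = 7297.531; AUC_ev,0→∞ = 5467.05 + 7297.531 = 12764.581 ng/mL·hr
F = (AUC_ev/D_ev)/(AUC_iv/D_iv) = (12764.581/50)/(20387.1095/50) = 255.29162/407.74219 = 0.6261

F = 0.626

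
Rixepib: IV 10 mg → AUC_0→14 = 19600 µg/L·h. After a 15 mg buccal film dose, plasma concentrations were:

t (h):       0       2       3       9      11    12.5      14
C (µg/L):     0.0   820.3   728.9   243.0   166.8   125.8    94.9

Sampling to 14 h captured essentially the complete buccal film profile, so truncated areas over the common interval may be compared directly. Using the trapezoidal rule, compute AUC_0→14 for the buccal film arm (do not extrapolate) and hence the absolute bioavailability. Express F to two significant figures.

Trapezoidal AUC_0→14 (buccal film):
  [0→2]: (0.0+820.3)/2 × 2 = 820.3
  [2→3]: (820.3+728.9)/2 × 1 = 774.6
  [3→9]: (728.9+243.0)/2 × 6 = 2915.7
  [9→11]: (243.0+166.8)/2 × 2 = 409.8
  [11→12.5]: (166.8+125.8)/2 × 1.5 = 219.45
  [12.5→14]: (125.8+94.9)/2 × 1.5 = 165.525
  Sum = 5305.375 µg/L·h
F = (AUC_ev/D_ev)/(AUC_iv/D_iv) = (5305.375/15)/(19600/10) = 353.692/1960 = 0.1805

F = 0.18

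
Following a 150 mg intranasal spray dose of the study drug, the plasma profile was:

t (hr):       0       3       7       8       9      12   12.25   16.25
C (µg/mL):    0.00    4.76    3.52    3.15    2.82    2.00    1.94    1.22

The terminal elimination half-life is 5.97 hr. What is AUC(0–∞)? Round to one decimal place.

AUC = 54.6 µg/mL·hr

Trapezoidal AUC_0→16.25:
  [0→3]: (0.00+4.76)/2 × 3 = 7.14
  [3→7]: (4.76+3.52)/2 × 4 = 16.56
  [7→8]: (3.52+3.15)/2 × 1 = 3.335
  [8→9]: (3.15+2.82)/2 × 1 = 2.985
  [9→12]: (2.82+2.00)/2 × 3 = 7.23
  [12→12.25]: (2.00+1.94)/2 × 0.25 = 0.4925
  [12.25→16.25]: (1.94+1.22)/2 × 4 = 6.32
  Sum = 44.0625 µg/mL·hr
k_e = ln2 / t½ = 0.693147 / 5.97 = 0.1161 hr^-1
Extrapolated tail: C_last / k_e = 1.22 / 0.1161 = 10.508
AUC_0→∞ = 44.0625 + 10.508 = 54.5705 µg/mL·hr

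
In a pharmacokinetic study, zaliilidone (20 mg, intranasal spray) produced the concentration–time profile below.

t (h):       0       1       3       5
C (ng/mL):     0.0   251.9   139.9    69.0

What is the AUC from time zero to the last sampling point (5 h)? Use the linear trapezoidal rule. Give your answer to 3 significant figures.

Trapezoidal AUC_0→5:
  [0→1]: (0.0+251.9)/2 × 1 = 125.95
  [1→3]: (251.9+139.9)/2 × 2 = 391.8
  [3→5]: (139.9+69.0)/2 × 2 = 208.9
  Sum = 726.65 ng/mL·h

AUC = 727 ng/mL·h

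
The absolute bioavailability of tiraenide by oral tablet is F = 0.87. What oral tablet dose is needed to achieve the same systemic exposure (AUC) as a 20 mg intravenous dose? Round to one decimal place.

D_oral = 23.0 mg

For equal systemic exposure: F × D_ev = D_iv
D_ev = D_iv / F = 20 / 0.87 = 22.9885 mg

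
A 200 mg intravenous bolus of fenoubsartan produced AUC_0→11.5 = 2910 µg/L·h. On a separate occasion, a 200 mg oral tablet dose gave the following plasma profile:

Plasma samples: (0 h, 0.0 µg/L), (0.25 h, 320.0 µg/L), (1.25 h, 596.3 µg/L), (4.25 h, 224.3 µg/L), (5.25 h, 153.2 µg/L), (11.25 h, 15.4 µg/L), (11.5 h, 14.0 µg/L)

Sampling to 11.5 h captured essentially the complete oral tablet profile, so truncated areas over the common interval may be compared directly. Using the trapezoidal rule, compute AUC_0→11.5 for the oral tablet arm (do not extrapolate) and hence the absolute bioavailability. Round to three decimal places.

Trapezoidal AUC_0→11.5 (oral tablet):
  [0→0.25]: (0.0+320.0)/2 × 0.25 = 40.0
  [0.25→1.25]: (320.0+596.3)/2 × 1 = 458.15
  [1.25→4.25]: (596.3+224.3)/2 × 3 = 1230.9
  [4.25→5.25]: (224.3+153.2)/2 × 1 = 188.75
  [5.25→11.25]: (153.2+15.4)/2 × 6 = 505.8
  [11.25→11.5]: (15.4+14.0)/2 × 0.25 = 3.675
  Sum = 2427.275 µg/L·h
F = (AUC_ev/D_ev)/(AUC_iv/D_iv) = (2427.275/200)/(2910/200) = 12.136375/14.55 = 0.8341

F = 0.834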